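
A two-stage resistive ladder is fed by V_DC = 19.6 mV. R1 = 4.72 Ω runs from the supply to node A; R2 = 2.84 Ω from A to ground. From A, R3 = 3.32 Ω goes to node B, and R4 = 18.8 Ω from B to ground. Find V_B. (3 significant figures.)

V_B ≈ 5.79 mV

Looking into the second stage from A: R3 + R4 = 22.12 Ω appears in parallel with R2.
Effective lower resistance at A: R2 ‖ 22.12 = 2.517 Ω.
First divider: V_A = V_DC · 2.517/(4.72 + 2.517) = 6.817 mV.
V_B = V_A × 0.8499 = 5.793 mV.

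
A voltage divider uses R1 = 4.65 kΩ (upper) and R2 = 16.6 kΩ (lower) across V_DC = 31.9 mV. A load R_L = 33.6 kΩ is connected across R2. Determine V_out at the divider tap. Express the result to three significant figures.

The load sits in parallel with R2, giving an effective lower resistance R2' = R2·R_L/(R2+R_L) = 11.11 kΩ.
Now apply the divider: V_out = 31.9 × 0.7050 = 22.49 mV.
(Unloaded it would be 24.9 mV; the load pulls it down.)

V_out ≈ 22.5 mV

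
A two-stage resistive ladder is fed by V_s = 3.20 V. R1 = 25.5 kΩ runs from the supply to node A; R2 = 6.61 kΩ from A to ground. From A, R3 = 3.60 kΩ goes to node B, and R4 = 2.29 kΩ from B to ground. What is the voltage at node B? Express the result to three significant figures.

The second stage (R3 + R4 = 5.890 kΩ) loads node A in parallel with R2.
R2 ‖ (R3+R4) = 3.115 kΩ.
First divider: V_A = V_s · 3.115/(25.5 + 3.115) = 0.3483 V.
Stage 2 is unloaded, so V_B = V_A · R4/(R3+R4) = 0.3483 × 2.29/5.890 = 0.1354 V.

V_B ≈ 0.135 V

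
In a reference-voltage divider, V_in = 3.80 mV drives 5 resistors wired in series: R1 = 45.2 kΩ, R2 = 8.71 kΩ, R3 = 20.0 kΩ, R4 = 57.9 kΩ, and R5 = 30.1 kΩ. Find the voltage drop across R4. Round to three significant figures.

Total series resistance ΣR = 45.2 + 8.71 + 20.0 + 57.9 + 30.1 = 161.9 kΩ.
Voltage divider: V = V_in · (57.90 / 161.9) = 3.80 × 0.3576 = 1.359 mV.

V ≈ 1.36 mV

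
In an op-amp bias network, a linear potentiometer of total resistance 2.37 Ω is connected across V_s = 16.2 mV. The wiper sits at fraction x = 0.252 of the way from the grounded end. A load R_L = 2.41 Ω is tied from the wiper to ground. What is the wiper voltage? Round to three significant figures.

V_out ≈ 3.44 mV

The pot divides into 1.773 Ω above the wiper and 0.5972 Ω below.
(x·R_p) ‖ R_L = 0.4786 Ω.
V_out = 16.2 × 0.4786/(1.773 + 0.4786) = 3.444 mV.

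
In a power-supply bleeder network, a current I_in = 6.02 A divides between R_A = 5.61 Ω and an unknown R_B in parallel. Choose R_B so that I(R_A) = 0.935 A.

R_B ≈ 1.03 Ω

In a two-way split, I_A/I_in = R_B/(R_A + R_B).
With f = 0.1553, R_B = R_A · f/(1−f) = 5.61 × 0.1839 = 1.032 Ω.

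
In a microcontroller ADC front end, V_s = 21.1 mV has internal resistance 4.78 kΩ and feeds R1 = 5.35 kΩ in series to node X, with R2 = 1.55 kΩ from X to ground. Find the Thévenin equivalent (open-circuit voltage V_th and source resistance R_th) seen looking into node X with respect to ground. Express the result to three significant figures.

R1' = 4.78 + 5.35 = 10.13 kΩ (source resistance + R1).
With X open, the divider is unloaded: V_th = 21.1 × 1.55/11.68 = 2.800 mV.
Looking into X with the source shorted: R_th = R1'·R2/(R1'+R2) = 10.13 × 1.55/11.68 = 1.344 kΩ.

V_th ≈ 2.80 mV, R_th ≈ 1.34 kΩ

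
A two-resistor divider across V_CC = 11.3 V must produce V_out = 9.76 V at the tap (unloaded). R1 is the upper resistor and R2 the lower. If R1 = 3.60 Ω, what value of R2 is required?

R2 ≈ 22.8 Ω

V_out/V_CC = R2/(R1+R2) = 0.8637.
R2 = R1 · 0.8637/(1 − 0.8637) = 22.82 Ω.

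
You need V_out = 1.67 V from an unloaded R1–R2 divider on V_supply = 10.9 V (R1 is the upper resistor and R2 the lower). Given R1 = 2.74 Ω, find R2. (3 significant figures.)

Required fraction k = V_out/V_supply = 0.1532.
So R2 = R1 · V_out/(V_supply − V_out) = 2.74 × 1.67/(10.9 − 1.67) = 2.74 × 0.1809 = 0.4958 Ω.

R2 ≈ 0.496 Ω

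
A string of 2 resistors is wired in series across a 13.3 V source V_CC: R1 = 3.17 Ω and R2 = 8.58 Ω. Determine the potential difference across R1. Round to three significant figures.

Total series resistance ΣR = 3.17 + 8.58 = 11.75 Ω.
By the voltage-divider rule, V = 13.3 × 3.170/11.75 = 3.588 V.

V ≈ 3.59 V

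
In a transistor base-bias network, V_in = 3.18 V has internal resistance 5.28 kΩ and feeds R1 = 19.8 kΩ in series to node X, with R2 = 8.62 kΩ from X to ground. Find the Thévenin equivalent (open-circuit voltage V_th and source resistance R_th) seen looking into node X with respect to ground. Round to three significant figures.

V_th ≈ 0.813 V, R_th ≈ 6.42 kΩ

R1' = 5.28 + 19.8 = 25.08 kΩ (source resistance + R1).
Open-circuit (no load on X): V_th = V_in · R2/(R1' + R2) = 3.18 × 8.62/(25.08 + 8.62) = 0.8134 V.
Zeroing V_in shorts the top of R1' to ground, so R_th = R1' ‖ R2 = 6.415 kΩ.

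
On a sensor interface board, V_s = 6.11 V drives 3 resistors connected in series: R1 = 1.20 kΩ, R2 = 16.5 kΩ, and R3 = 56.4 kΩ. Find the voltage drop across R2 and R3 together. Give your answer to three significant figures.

Total series resistance ΣR = 1.20 + 16.5 + 56.4 = 74.10 kΩ.
R_{R2..R3} = 16.5 + 56.4 = 72.90 kΩ.
By the voltage-divider rule, V = 6.11 × 72.90/74.10 = 6.011 V.

V ≈ 6.01 V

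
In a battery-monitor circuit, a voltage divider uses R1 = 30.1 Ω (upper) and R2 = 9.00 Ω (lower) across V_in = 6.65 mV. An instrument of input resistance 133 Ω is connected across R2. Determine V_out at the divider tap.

R2 ‖ R_L = (9.00 × 133)/(9.00 + 133) = 8.430 Ω.
Now apply the divider: V_out = 6.65 × 0.2188 = 1.455 mV.
(Unloaded it would be 1.53 mV; the load pulls it down.)

V_out ≈ 1.45 mV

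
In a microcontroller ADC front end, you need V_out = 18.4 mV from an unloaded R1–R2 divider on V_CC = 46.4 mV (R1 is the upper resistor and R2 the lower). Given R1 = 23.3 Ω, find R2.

Required fraction k = V_out/V_CC = 0.3966.
R2 = R1 · 0.3966/(1 − 0.3966) = 15.31 Ω.

R2 ≈ 15.3 Ω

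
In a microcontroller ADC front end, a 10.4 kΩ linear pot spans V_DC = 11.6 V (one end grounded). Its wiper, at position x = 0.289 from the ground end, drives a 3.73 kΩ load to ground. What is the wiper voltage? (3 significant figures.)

V_out ≈ 2.13 V

Split the track: R_lower = x·R_p = 3.006 kΩ, R_upper = (1−x)·R_p = 7.394 kΩ.
Lower segment in parallel with the load: 3.006 ‖ 3.73 = 1.664 kΩ.
Then V_out = V_DC · 1.664/(7.394 + 1.664) = 2.131 V.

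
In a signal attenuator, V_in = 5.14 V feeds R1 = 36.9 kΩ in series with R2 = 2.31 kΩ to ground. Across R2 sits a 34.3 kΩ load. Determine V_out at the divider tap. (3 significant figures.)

V_out ≈ 0.285 V

R2 ‖ R_L = (2.31 × 34.3)/(2.31 + 34.3) = 2.164 kΩ.
Now apply the divider: V_out = 5.14 × 0.05540 = 0.2848 V.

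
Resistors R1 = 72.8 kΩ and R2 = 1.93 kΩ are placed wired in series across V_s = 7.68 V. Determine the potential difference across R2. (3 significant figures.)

V ≈ 0.198 V

Series total: ΣR = 72.8 + 1.93 = 74.73 kΩ.
V = V_s · R/ΣR = 7.68 × 0.02583 = 0.1983 V.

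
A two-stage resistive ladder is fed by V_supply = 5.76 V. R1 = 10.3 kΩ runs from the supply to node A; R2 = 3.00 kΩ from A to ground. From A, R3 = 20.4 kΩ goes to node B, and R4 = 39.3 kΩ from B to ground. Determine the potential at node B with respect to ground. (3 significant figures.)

V_B ≈ 0.823 V

Looking into the second stage from A: R3 + R4 = 59.70 kΩ appears in parallel with R2.
R2 ‖ (R3+R4) = 2.856 kΩ.
So V_A = 5.76 × 0.2171 = 1.251 V.
Stage 2 is unloaded, so V_B = V_A · R4/(R3+R4) = 1.251 × 39.3/59.70 = 0.8232 V.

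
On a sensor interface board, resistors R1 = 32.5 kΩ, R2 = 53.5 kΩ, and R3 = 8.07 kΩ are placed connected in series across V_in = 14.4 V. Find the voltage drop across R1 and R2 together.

V ≈ 13.2 V

Total series resistance ΣR = 32.5 + 53.5 + 8.07 = 94.07 kΩ.
R_{R1..R2} = 32.5 + 53.5 = 86.00 kΩ.
By the voltage-divider rule, V = 14.4 × 86.00/94.07 = 13.16 V.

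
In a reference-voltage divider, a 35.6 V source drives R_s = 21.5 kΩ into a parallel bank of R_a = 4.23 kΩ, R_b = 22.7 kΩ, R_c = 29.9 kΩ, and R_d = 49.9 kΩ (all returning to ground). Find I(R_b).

Combine the parallel branches: R_p = (1/4.23 + 1/22.7 + 1/29.9 + 1/49.9)⁻¹ = 2.995 kΩ.
V_A = 35.6 × 2.995/24.49 = 4.352 V.
Branch current I = V_A/R_b = 4.352/22.7 = 0.1917 mA.

I ≈ 0.192 mA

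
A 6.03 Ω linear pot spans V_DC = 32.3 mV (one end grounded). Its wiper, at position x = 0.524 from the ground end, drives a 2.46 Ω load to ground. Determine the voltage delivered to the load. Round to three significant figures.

V_out ≈ 10.5 mV

The pot divides into 2.870 Ω above the wiper and 3.160 Ω below.
R_L loads the lower segment: effective lower R = 1.383 Ω.
Then V_out = V_DC · 1.383/(2.870 + 1.383) = 10.50 mV.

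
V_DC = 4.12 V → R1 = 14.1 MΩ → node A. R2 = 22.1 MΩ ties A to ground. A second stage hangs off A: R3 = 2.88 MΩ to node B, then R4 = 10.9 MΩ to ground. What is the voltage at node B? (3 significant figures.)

Looking into the second stage from A: R3 + R4 = 13.78 MΩ appears in parallel with R2.
Effective lower resistance at A: R2 ‖ 13.78 = 8.488 MΩ.
So V_A = 4.12 × 0.3758 = 1.548 V.
Stage 2 is unloaded, so V_B = V_A · R4/(R3+R4) = 1.548 × 10.9/13.78 = 1.225 V.

V_B ≈ 1.22 V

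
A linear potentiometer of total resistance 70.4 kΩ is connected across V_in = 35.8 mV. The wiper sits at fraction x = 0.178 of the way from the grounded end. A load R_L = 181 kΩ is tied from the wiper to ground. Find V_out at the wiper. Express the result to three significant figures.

Split the track: R_lower = x·R_p = 12.53 kΩ, R_upper = (1−x)·R_p = 57.87 kΩ.
R_L loads the lower segment: effective lower R = 11.72 kΩ.
Then V_out = V_in · 11.72/(57.87 + 11.72) = 6.029 mV.

V_out ≈ 6.03 mV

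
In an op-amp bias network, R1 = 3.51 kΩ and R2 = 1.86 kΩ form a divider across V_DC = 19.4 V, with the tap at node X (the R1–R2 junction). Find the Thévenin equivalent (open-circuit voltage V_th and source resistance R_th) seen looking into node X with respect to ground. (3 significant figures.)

V_th ≈ 6.72 V, R_th ≈ 1.22 kΩ

With X open, the divider is unloaded: V_th = 19.4 × 1.86/5.370 = 6.720 V.
Looking into X with the source shorted: R_th = R1·R2/(R1+R2) = 3.510 × 1.86/5.370 = 1.216 kΩ.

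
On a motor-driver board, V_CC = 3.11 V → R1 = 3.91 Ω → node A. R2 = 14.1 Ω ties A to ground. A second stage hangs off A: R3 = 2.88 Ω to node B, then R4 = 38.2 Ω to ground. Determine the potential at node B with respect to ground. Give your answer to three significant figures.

The second stage (R3 + R4 = 41.08 Ω) loads node A in parallel with R2.
Effective lower resistance at A: R2 ‖ 41.08 = 10.50 Ω.
First divider: V_A = V_CC · 10.50/(3.91 + 10.50) = 2.266 V.
Then the unloaded second divider: V_B = V_A × R4/(R3+R4) = 2.266 × 0.9299 = 2.107 V.

V_B ≈ 2.11 V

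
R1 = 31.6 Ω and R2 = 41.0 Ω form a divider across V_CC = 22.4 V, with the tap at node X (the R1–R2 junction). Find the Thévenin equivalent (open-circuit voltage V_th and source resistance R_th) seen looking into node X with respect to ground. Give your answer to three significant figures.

V_th ≈ 12.7 V, R_th ≈ 17.8 Ω

Open-circuit (no load on X): V_th = V_CC · R2/(R1 + R2) = 22.4 × 41.0/(31.60 + 41.0) = 12.65 V.
Looking into X with the source shorted: R_th = R1·R2/(R1+R2) = 31.60 × 41.0/72.60 = 17.85 Ω.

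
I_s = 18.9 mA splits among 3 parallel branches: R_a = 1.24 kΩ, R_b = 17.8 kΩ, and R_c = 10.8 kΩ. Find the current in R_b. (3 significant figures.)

Conductances: ΣG = 1/1.24 + 1/17.8 + 1/10.8 = 0.9552 (1/kΩ).
Current divider: I(R_b) = I_s · G_k/ΣG = 18.9 × (0.05618/0.9552) = 18.9 × 0.05881 = 1.112 mA.

I ≈ 1.11 mA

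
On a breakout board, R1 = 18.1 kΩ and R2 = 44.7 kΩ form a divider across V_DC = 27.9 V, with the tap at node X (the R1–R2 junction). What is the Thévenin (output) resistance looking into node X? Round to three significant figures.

R_th ≈ 12.9 kΩ

With V_DC suppressed (replaced by a short), R_th = R1 ‖ R2 = (18.10 × 44.7)/(18.10 + 44.7) = 12.88 kΩ.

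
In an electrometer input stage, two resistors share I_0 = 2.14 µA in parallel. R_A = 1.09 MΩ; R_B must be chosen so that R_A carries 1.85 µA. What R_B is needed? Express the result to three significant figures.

In a two-way split, I_A/I_0 = R_B/(R_A + R_B).
1.85/2.14 = R_B/(R_A + R_B) → R_B = R_A · (0.8645)/(1 − 0.8645) = 1.09 × 6.379 = 6.953 MΩ.

R_B ≈ 6.95 MΩ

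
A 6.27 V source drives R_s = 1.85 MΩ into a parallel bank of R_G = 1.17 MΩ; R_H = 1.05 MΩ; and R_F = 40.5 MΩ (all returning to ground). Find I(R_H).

I ≈ 1.36 µA

Parallel bank: R_p = 1/(1/1.17 + 1/1.05 + 1/40.5) = 0.5459 MΩ.
V_A = 6.27 × 0.5459/2.396 = 1.429 V.
I(R_H) = V_A / R_H = 1.429/1.05 = 1.361 µA.
(Check via current divider: I_total = 2.617 µA; share G_k/ΣG = 0.5199 → same result.)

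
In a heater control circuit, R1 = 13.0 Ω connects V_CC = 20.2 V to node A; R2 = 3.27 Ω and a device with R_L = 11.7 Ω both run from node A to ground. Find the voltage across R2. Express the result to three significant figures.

R2 ‖ R_L = (3.27 × 11.7)/(3.27 + 11.7) = 2.556 Ω.
Now apply the divider: V_out = 20.2 × 0.1643 = 3.319 V.
(Unloaded it would be 4.06 V; the load pulls it down.)

V_out ≈ 3.32 V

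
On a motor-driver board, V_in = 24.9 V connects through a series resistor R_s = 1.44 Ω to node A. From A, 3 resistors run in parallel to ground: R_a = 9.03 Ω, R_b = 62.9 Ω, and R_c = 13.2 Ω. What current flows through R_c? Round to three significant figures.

Parallel bank: R_p = 1/(1/9.03 + 1/62.9 + 1/13.2) = 4.941 Ω.
V_A by voltage divider: V_A = 24.9 × 4.941/(1.44 + 4.941) = 19.28 V.
Branch current I = V_A/R_c = 19.28/13.2 = 1.461 A.

I ≈ 1.46 A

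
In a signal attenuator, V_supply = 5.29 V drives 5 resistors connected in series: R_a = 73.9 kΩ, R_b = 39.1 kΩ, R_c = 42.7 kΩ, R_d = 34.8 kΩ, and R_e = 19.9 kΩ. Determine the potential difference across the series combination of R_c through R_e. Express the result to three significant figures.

V ≈ 2.45 V

Total series resistance ΣR = 73.9 + 39.1 + 42.7 + 34.8 + 19.9 = 210.4 kΩ.
R_{R_c..R_e} = 42.7 + 34.8 + 19.9 = 97.40 kΩ.
Voltage divider: V = V_supply · (97.40 / 210.4) = 5.29 × 0.4629 = 2.449 V.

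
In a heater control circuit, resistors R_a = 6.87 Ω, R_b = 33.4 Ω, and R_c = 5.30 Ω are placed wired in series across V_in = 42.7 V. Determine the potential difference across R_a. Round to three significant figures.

V ≈ 6.44 V

Total series resistance ΣR = 6.87 + 33.4 + 5.30 = 45.57 Ω.
V = V_in · R/ΣR = 42.7 × 0.1508 = 6.437 V.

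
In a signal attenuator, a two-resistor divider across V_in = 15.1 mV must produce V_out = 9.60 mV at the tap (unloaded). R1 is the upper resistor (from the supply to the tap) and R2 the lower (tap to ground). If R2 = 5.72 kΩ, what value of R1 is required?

R1 ≈ 3.28 kΩ

Required fraction k = V_out/V_in = 0.6358.
Rearranging, R1 = R2·(1−k)/k = 5.72 × 0.5729 = 3.277 kΩ.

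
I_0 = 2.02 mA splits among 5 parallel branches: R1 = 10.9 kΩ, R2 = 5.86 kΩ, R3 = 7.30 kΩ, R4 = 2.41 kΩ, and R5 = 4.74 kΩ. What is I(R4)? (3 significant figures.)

ΣG = 1/10.9 + 1/5.86 + 1/7.30 + 1/2.41 + 1/4.74 = 1.025.
By the current-divider rule, I = I_0 · G_k/ΣG = 2.02 × 0.4047 = 0.8175 mA.

I ≈ 0.818 mA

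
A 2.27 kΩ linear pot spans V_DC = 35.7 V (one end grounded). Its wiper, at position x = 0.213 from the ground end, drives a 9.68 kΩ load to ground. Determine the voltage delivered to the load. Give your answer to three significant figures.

V_out ≈ 7.32 V

Split the track: R_lower = x·R_p = 0.4835 kΩ, R_upper = (1−x)·R_p = 1.786 kΩ.
R_L loads the lower segment: effective lower R = 0.4605 kΩ.
Loaded-divider output: V_out = 35.7 × 0.2049 = 7.316 V.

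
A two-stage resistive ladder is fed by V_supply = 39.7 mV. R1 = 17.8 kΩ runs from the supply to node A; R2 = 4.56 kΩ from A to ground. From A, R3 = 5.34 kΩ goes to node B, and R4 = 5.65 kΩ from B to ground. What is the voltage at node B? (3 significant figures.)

V_B ≈ 3.13 mV

Node A sees R2 in parallel with the series input of stage 2, R3 + R4 = 10.99 kΩ.
Effective lower resistance at A: R2 ‖ 10.99 = 3.223 kΩ.
V_A = 39.7 × 3.223/(17.8 + 3.223) = 6.086 mV.
V_B = V_A × 0.5141 = 3.129 mV.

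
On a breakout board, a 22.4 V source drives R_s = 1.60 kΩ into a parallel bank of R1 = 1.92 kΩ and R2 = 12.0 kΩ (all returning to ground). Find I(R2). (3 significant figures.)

I ≈ 0.949 mA

Equivalent of the parallel group: R_p = 1.655 kΩ.
V_A by voltage divider: V_A = 22.4 × 1.655/(1.60 + 1.655) = 11.39 V.
I(R2) = V_A / R2 = 11.39/12.0 = 0.9492 mA.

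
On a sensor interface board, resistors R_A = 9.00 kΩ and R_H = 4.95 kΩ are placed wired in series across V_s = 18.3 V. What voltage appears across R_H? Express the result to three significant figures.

V ≈ 6.49 V

Total series resistance ΣR = 9.00 + 4.95 = 13.95 kΩ.
V = V_s · R/ΣR = 18.3 × 0.3548 = 6.494 V.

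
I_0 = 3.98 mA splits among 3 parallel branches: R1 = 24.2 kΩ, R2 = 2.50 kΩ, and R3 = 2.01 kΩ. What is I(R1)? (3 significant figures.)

Conductances: ΣG = 1/24.2 + 1/2.50 + 1/2.01 = 0.9388 (1/kΩ).
By the current-divider rule, I = I_0 · G_k/ΣG = 3.98 × 0.04401 = 0.1752 mA.

I ≈ 0.175 mA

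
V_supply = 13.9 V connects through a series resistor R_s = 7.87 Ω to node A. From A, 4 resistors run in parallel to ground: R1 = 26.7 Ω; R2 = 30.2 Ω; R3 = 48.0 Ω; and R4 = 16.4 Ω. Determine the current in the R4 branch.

Equivalent of the parallel group: R_p = 6.563 Ω.
V_A by voltage divider: V_A = 13.9 × 6.563/(7.87 + 6.563) = 6.321 V.
I(R4) = V_A / R4 = 6.321/16.4 = 0.3854 A.

I ≈ 0.385 A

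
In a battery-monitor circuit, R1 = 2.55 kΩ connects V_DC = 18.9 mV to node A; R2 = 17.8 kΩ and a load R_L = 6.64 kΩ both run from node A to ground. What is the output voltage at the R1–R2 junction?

V_out ≈ 12.4 mV

R2 ‖ R_L = (17.8 × 6.64)/(17.8 + 6.64) = 4.836 kΩ.
Voltage divider with the loaded lower leg: V_out = 18.9 × 4.836/(2.55 + 4.836) = 18.9 × 0.6548 = 12.37 mV.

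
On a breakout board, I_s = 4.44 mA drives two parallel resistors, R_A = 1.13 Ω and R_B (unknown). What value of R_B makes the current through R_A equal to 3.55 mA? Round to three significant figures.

R_B ≈ 4.51 Ω

The fraction through R_A equals R_B/(R_A+R_B).
With f = 0.7995, R_B = R_A · f/(1−f) = 1.13 × 3.989 = 4.507 Ω.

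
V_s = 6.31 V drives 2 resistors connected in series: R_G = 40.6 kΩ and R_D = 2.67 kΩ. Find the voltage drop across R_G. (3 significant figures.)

Series total: ΣR = 40.6 + 2.67 = 43.27 kΩ.
Voltage divider: V = V_s · (40.60 / 43.27) = 6.31 × 0.9383 = 5.921 V.

V ≈ 5.92 V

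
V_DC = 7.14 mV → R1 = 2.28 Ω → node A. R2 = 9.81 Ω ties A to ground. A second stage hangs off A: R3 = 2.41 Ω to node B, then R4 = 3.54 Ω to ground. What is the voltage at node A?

V_A ≈ 4.42 mV

Looking into the second stage from A: R3 + R4 = 5.950 Ω appears in parallel with R2.
Effective lower resistance at A: R2 ‖ 5.950 = 3.704 Ω.
V_A = 7.14 × 3.704/(2.28 + 3.704) = 4.419 mV.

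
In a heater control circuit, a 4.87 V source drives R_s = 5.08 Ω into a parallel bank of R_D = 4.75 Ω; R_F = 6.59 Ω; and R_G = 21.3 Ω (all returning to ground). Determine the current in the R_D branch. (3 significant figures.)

Equivalent of the parallel group: R_p = 2.444 Ω.
V_A by voltage divider: V_A = 4.87 × 2.444/(5.08 + 2.444) = 1.582 V.
I(R_D) = V_A / R_D = 1.582/4.75 = 0.3330 A.

I ≈ 0.333 A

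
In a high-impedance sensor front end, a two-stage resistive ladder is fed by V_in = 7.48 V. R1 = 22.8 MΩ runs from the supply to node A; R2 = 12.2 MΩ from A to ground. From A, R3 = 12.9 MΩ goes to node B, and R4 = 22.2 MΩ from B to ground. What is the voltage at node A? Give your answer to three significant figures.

V_A ≈ 2.13 V

The second stage (R3 + R4 = 35.10 MΩ) loads node A in parallel with R2.
Effective lower resistance at A: R2 ‖ 35.10 = 9.053 MΩ.
So V_A = 7.48 × 0.2842 = 2.126 V.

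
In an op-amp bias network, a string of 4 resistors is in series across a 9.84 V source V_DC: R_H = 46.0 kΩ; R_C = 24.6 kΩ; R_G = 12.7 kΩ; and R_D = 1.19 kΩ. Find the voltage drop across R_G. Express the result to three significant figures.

Total series resistance ΣR = 46.0 + 24.6 + 12.7 + 1.19 = 84.49 kΩ.
V = V_DC · R/ΣR = 9.84 × 0.1503 = 1.479 V.

V ≈ 1.48 V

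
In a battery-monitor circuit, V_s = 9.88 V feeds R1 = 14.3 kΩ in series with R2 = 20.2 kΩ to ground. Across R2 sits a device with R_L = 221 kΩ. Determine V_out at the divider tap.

First combine the lower leg with the load: R2 ‖ R_L = 18.51 kΩ.
Voltage divider with the loaded lower leg: V_out = 9.88 × 18.51/(14.3 + 18.51) = 9.88 × 0.5641 = 5.574 V.

V_out ≈ 5.57 V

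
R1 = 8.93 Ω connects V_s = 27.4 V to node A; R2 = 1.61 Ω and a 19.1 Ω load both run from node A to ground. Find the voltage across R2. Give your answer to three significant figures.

The load sits in parallel with R2, giving an effective lower resistance R2' = R2·R_L/(R2+R_L) = 1.485 Ω.
Voltage divider with the loaded lower leg: V_out = 27.4 × 1.485/(8.93 + 1.485) = 27.4 × 0.1426 = 3.906 V.

V_out ≈ 3.91 V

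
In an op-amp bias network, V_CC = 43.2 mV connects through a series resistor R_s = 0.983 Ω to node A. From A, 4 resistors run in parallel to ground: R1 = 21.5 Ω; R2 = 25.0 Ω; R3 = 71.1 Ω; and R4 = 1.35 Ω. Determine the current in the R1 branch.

I ≈ 1.10 mA

Equivalent of the parallel group: R_p = 1.189 Ω.
V_A = 43.2 × 1.189/2.172 = 23.65 mV.
I(R1) = V_A / R1 = 23.65/21.5 = 1.100 mA.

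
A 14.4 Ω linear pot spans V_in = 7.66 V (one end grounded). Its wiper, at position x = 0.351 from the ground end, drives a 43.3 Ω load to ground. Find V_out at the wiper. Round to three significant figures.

V_out ≈ 2.50 V

The pot divides into 9.346 Ω above the wiper and 5.054 Ω below.
Lower segment in parallel with the load: 5.054 ‖ 43.3 = 4.526 Ω.
Loaded-divider output: V_out = 7.66 × 0.3263 = 2.499 V.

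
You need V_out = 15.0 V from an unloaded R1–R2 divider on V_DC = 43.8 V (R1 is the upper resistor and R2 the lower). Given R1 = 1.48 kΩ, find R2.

R2 ≈ 0.771 kΩ

The divider ratio is R2/(R1+R2) = 15.0/43.8 = 0.3425.
Rearranging, R2 = R1·k/(1−k) = 1.48 × 0.5208 = 0.7708 kΩ.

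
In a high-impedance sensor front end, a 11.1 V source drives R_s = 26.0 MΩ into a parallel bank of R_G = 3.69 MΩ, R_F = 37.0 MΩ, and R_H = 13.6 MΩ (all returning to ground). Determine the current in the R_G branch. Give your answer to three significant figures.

Combine the parallel branches: R_p = (1/3.69 + 1/37.0 + 1/13.6)⁻¹ = 2.691 MΩ.
V_A = 11.1 × 2.691/28.69 = 1.041 V.
I(R_G) = V_A / R_G = 1.041/3.69 = 0.2822 µA.
(Equivalently: I_total = 0.3869 µA, then current-divider fraction G_k/ΣG = 0.7294.)

I ≈ 0.282 µA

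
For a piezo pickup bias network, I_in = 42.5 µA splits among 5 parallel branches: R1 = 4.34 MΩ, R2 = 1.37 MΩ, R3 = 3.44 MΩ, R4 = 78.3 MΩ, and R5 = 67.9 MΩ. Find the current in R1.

I ≈ 7.66 µA

ΣG = 1/4.34 + 1/1.37 + 1/3.44 + 1/78.3 + 1/67.9 = 1.279.
Current divider: I(R1) = I_in · G_k/ΣG = 42.5 × (0.2304/1.279) = 42.5 × 0.1802 = 7.659 µA.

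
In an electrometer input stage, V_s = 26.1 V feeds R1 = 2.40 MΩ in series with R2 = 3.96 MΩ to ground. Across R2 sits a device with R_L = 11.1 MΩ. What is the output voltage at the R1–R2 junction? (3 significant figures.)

V_out ≈ 14.3 V

R2 ‖ R_L = (3.96 × 11.1)/(3.96 + 11.1) = 2.919 MΩ.
Then V_out = V_s · R2'/(R1 + R2') = 26.1 × 2.919/5.319 = 14.32 V.
(Unloaded it would be 16.3 V; the load pulls it down.)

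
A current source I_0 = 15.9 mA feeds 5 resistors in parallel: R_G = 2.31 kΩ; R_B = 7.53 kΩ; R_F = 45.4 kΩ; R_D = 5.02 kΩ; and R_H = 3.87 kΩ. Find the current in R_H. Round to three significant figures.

Total conductance ΣG = 1/2.31 + 1/7.53 + 1/45.4 + 1/5.02 + 1/3.87 = 1.045 (units of 1/kΩ).
By the current-divider rule, I = I_0 · G_k/ΣG = 15.9 × 0.2472 = 3.930 mA.

I ≈ 3.93 mA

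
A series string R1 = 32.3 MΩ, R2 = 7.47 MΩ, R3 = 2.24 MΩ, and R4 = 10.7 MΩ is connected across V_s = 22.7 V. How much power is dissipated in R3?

P ≈ 0.415 µW

The common current is I = 22.7/52.71 = 0.4307 µA.
P = I²R = 0.1855 × 2.24 = 0.4154 µW.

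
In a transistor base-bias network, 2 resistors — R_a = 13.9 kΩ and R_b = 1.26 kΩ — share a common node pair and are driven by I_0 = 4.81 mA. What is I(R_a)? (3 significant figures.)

With just two branches, the current splits inversely with resistance.
I(R_a) = 4.81 × 1.26/(13.9 + 1.26) = 4.81 × 0.08311 = 0.3998 mA.

I ≈ 0.400 mA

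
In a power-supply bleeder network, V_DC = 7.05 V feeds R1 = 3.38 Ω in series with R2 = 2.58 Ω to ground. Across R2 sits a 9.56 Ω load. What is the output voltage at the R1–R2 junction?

R2 ‖ R_L = (2.58 × 9.56)/(2.58 + 9.56) = 2.032 Ω.
Now apply the divider: V_out = 7.05 × 0.3754 = 2.647 V.
(Unloaded it would be 3.05 V; the load pulls it down.)

V_out ≈ 2.65 V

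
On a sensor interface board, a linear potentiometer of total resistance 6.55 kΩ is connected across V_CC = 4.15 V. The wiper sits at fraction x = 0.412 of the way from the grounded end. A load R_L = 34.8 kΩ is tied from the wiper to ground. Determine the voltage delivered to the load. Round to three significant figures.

V_out ≈ 1.64 V

Split the track: R_lower = x·R_p = 2.699 kΩ, R_upper = (1−x)·R_p = 3.851 kΩ.
R_L loads the lower segment: effective lower R = 2.504 kΩ.
Then V_out = V_CC · 2.504/(3.851 + 2.504) = 1.635 V.
(Unloaded: V_out = x·V_CC = 1.71 V.)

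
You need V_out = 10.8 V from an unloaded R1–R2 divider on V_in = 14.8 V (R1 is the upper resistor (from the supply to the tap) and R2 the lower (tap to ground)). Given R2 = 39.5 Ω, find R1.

R1 ≈ 14.6 Ω

The divider ratio is R2/(R1+R2) = 10.8/14.8 = 0.7297.
So R1 = R2 · (V_in/V_out − 1) = 39.5 × (14.8/10.8 − 1) = 39.5 × 0.3704 = 14.63 Ω.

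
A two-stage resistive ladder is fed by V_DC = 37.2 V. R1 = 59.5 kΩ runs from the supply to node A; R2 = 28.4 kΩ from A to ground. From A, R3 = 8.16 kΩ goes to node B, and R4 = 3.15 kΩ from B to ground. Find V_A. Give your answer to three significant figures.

V_A ≈ 4.45 V

Node A sees R2 in parallel with the series input of stage 2, R3 + R4 = 11.31 kΩ.
R2 ‖ (R3+R4) = 8.089 kΩ.
V_A = 37.2 × 8.089/(59.5 + 8.089) = 4.452 V.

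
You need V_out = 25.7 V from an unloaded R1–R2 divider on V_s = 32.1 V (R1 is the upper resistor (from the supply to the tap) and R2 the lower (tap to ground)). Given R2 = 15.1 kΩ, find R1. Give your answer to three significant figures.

V_out/V_s = R2/(R1+R2) = 0.8006.
So R1 = R2 · (V_s/V_out − 1) = 15.1 × (32.1/25.7 − 1) = 15.1 × 0.2490 = 3.760 kΩ.

R1 ≈ 3.76 kΩ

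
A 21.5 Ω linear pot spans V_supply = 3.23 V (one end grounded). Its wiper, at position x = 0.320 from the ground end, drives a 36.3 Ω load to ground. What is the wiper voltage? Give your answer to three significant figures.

Split the track: R_lower = x·R_p = 6.880 Ω, R_upper = (1−x)·R_p = 14.62 Ω.
Lower segment in parallel with the load: 6.880 ‖ 36.3 = 5.784 Ω.
V_out = 3.23 × 5.784/(14.62 + 5.784) = 0.9156 V.

V_out ≈ 0.916 V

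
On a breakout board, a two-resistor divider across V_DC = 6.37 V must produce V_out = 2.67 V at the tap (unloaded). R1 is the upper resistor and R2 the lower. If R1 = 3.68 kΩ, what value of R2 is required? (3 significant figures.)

R2 ≈ 2.66 kΩ

Required fraction k = V_out/V_DC = 0.4192.
Rearranging, R2 = R1·k/(1−k) = 3.68 × 0.7216 = 2.656 kΩ.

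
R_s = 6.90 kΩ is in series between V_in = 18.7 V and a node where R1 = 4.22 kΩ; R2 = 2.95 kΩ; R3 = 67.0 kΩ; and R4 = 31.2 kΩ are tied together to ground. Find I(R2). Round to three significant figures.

Equivalent of the parallel group: R_p = 1.605 kΩ.
V_A = 18.7 × 1.605/8.505 = 3.530 V.
Branch current I = V_A/R2 = 3.530/2.95 = 1.196 mA.

I ≈ 1.20 mA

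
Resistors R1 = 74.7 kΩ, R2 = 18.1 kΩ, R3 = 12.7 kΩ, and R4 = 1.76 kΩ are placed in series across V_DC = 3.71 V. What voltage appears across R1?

Total series resistance ΣR = 74.7 + 18.1 + 12.7 + 1.76 = 107.3 kΩ.
Voltage divider: V = V_DC · (74.70 / 107.3) = 3.71 × 0.6964 = 2.584 V.

V ≈ 2.58 V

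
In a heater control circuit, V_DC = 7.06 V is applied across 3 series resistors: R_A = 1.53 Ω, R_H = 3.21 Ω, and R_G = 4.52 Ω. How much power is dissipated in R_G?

The common current is I = 7.06/9.260 = 0.7624 A.
V(R_G) = I·R = 3.446 V; P = V·I = 3.446 × 0.7624 = 2.627 W.

P ≈ 2.63 W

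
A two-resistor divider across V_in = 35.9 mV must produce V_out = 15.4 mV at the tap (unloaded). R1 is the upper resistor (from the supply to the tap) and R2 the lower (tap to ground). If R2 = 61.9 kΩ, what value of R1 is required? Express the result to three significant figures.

R1 ≈ 82.4 kΩ

V_out/V_in = R2/(R1+R2) = 0.4290.
R1 = R2·(1/k − 1) = 61.9 × 1.331 = 82.40 kΩ.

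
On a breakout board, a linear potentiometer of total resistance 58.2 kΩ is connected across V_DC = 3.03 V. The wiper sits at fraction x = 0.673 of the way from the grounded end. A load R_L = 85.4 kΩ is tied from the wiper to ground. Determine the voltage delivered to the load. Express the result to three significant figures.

V_out ≈ 1.77 V

Lower segment x·R_p = 39.17 kΩ; upper segment (1−x)·R_p = 19.03 kΩ.
R_L loads the lower segment: effective lower R = 26.85 kΩ.
Loaded-divider output: V_out = 3.03 × 0.5852 = 1.773 V.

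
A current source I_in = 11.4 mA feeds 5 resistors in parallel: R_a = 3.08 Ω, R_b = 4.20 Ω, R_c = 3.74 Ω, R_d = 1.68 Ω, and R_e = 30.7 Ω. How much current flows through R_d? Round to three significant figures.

I ≈ 4.65 mA

Conductances: ΣG = 1/3.08 + 1/4.20 + 1/3.74 + 1/1.68 + 1/30.7 = 1.458 (1/Ω).
By the current-divider rule, I = I_in · G_k/ΣG = 11.4 × 0.4083 = 4.654 mA.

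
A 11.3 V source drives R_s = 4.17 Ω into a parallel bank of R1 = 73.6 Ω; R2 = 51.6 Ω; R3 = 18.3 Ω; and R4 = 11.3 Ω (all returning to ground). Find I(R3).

I ≈ 0.356 A

Parallel bank: R_p = 1/(1/73.6 + 1/51.6 + 1/18.3 + 1/11.3) = 5.678 Ω.
Node voltage V_A = V_s · R_p/(R_s + R_p) = 11.3 × 0.5766 = 6.515 V.
I(R3) = V_A / R3 = 6.515/18.3 = 0.3560 A.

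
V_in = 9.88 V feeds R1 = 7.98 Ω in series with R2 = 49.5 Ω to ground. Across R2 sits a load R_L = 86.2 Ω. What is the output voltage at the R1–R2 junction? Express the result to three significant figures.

V_out ≈ 7.88 V

R2 ‖ R_L = (49.5 × 86.2)/(49.5 + 86.2) = 31.44 Ω.
Voltage divider with the loaded lower leg: V_out = 9.88 × 31.44/(7.98 + 31.44) = 9.88 × 0.7976 = 7.880 V.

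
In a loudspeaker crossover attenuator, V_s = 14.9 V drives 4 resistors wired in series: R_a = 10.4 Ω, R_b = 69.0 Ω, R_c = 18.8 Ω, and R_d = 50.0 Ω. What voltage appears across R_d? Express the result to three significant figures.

ΣR = 10.4 + 69.0 + 18.8 + 50.0 = 148.2 Ω.
V = V_s · R/ΣR = 14.9 × 0.3374 = 5.027 V.

V ≈ 5.03 V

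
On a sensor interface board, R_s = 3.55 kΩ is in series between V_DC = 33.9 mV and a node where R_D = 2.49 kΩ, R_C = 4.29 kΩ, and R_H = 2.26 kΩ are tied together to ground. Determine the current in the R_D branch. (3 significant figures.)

Equivalent of the parallel group: R_p = 0.9283 kΩ.
V_A = 33.9 × 0.9283/4.478 = 7.027 mV.
Branch current I = V_A/R_D = 7.027/2.49 = 2.822 µA.

I ≈ 2.82 µA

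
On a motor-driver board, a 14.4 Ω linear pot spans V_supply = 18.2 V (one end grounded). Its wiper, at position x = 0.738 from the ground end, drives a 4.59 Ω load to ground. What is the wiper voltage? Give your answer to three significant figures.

V_out ≈ 8.36 V

Lower segment x·R_p = 10.63 Ω; upper segment (1−x)·R_p = 3.773 Ω.
Lower segment in parallel with the load: 10.63 ‖ 4.59 = 3.206 Ω.
Loaded-divider output: V_out = 18.2 × 0.4594 = 8.360 V.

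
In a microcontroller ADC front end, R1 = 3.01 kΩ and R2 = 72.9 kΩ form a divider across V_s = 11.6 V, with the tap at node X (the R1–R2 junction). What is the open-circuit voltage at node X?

With X open, the divider is unloaded: V_th = 11.6 × 72.9/75.91 = 11.14 V.

V_th ≈ 11.1 V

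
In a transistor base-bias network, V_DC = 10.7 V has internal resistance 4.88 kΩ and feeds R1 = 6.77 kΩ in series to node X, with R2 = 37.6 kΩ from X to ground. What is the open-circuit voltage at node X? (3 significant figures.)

V_th ≈ 8.17 V

R1' = 4.88 + 6.77 = 11.65 kΩ (source resistance + R1).
V_th is the unloaded tap voltage: V_DC · R2/(R1'+R2) = 10.7 × 0.7635 = 8.169 V.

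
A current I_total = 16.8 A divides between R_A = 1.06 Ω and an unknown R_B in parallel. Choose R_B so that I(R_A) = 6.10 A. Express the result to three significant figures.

The fraction through R_A equals R_B/(R_A+R_B).
6.10/16.8 = R_B/(R_A + R_B) → R_B = R_A · (0.3631)/(1 − 0.3631) = 1.06 × 0.5701 = 0.6043 Ω.

R_B ≈ 0.604 Ω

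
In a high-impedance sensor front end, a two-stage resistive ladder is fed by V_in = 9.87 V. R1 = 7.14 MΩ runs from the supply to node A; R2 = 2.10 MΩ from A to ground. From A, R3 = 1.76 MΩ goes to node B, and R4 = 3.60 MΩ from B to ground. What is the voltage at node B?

The second stage (R3 + R4 = 5.360 MΩ) loads node A in parallel with R2.
R2 ‖ (R3+R4) = 1.509 MΩ.
First divider: V_A = V_in · 1.509/(7.14 + 1.509) = 1.722 V.
V_B = V_A × 0.6716 = 1.156 V.

V_B ≈ 1.16 V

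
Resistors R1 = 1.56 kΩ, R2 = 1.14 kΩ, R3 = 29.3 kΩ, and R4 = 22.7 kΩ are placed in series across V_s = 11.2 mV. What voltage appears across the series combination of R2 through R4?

V ≈ 10.9 mV

ΣR = 1.56 + 1.14 + 29.3 + 22.7 = 54.70 kΩ.
R_{R2..R4} = 1.14 + 29.3 + 22.7 = 53.14 kΩ.
By the voltage-divider rule, V = 11.2 × 53.14/54.70 = 10.88 mV.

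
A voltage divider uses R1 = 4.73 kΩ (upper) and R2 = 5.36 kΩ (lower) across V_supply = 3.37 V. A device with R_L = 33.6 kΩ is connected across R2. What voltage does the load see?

R2 ‖ R_L = (5.36 × 33.6)/(5.36 + 33.6) = 4.623 kΩ.
Then V_out = V_supply · R2'/(R1 + R2') = 3.37 × 4.623/9.353 = 1.666 V.

V_out ≈ 1.67 V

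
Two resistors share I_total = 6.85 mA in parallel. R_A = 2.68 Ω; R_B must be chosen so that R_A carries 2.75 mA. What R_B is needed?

The fraction through R_A equals R_B/(R_A+R_B).
With f = 0.4015, R_B = R_A · f/(1−f) = 2.68 × 0.6707 = 1.798 Ω.

R_B ≈ 1.80 Ω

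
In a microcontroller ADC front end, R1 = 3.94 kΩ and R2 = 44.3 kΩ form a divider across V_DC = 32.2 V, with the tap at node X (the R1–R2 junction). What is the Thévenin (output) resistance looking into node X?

With V_DC suppressed (replaced by a short), R_th = R1 ‖ R2 = (3.940 × 44.3)/(3.940 + 44.3) = 3.618 kΩ.

R_th ≈ 3.62 kΩ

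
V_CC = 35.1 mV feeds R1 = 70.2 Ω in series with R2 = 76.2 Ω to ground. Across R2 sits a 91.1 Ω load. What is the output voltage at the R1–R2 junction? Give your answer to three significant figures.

V_out ≈ 13.0 mV

R2 ‖ R_L = (76.2 × 91.1)/(76.2 + 91.1) = 41.49 Ω.
Voltage divider with the loaded lower leg: V_out = 35.1 × 41.49/(70.2 + 41.49) = 35.1 × 0.3715 = 13.04 mV.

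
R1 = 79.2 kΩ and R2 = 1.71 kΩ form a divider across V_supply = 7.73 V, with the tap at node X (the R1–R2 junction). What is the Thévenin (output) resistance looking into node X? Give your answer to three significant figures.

R_th ≈ 1.67 kΩ

Looking into X with the source shorted: R_th = R1·R2/(R1+R2) = 79.20 × 1.71/80.91 = 1.674 kΩ.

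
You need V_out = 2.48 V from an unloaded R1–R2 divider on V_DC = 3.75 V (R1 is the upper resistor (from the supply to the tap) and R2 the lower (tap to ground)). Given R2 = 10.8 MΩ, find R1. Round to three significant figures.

R1 ≈ 5.53 MΩ

V_out/V_DC = R2/(R1+R2) = 0.6613.
So R1 = R2 · (V_DC/V_out − 1) = 10.8 × (3.75/2.48 − 1) = 10.8 × 0.5121 = 5.531 MΩ.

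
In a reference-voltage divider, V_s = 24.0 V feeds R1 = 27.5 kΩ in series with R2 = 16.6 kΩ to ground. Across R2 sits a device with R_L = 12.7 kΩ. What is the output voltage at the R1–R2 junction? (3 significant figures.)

The load sits in parallel with R2, giving an effective lower resistance R2' = R2·R_L/(R2+R_L) = 7.195 kΩ.
Voltage divider with the loaded lower leg: V_out = 24.0 × 7.195/(27.5 + 7.195) = 24.0 × 0.2074 = 4.977 V.

V_out ≈ 4.98 V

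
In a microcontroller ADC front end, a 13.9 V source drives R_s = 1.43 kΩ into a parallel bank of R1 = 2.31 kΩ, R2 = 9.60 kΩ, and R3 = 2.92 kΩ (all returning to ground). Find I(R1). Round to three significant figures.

I ≈ 2.67 mA

Parallel bank: R_p = 1/(1/2.31 + 1/9.60 + 1/2.92) = 1.137 kΩ.
V_A by voltage divider: V_A = 13.9 × 1.137/(1.43 + 1.137) = 6.157 V.
I(R1) = V_A / R1 = 6.157/2.31 = 2.665 mA.
(Equivalently: I_total = 5.415 mA, then current-divider fraction G_k/ΣG = 0.4922.)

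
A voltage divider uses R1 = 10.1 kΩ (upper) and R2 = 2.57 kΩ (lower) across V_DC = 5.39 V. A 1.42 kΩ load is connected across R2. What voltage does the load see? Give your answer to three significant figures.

V_out ≈ 0.448 V

First combine the lower leg with the load: R2 ‖ R_L = 0.9146 kΩ.
Now apply the divider: V_out = 5.39 × 0.08304 = 0.4476 V.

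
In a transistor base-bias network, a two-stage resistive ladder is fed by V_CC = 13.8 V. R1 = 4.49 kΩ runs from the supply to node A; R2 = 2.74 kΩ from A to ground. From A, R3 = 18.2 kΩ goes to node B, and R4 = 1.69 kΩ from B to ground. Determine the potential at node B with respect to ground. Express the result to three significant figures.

The second stage (R3 + R4 = 19.89 kΩ) loads node A in parallel with R2.
Effective lower resistance at A: R2 ‖ 19.89 = 2.408 kΩ.
First divider: V_A = V_CC · 2.408/(4.49 + 2.408) = 4.818 V.
Stage 2 is unloaded, so V_B = V_A · R4/(R3+R4) = 4.818 × 1.69/19.89 = 0.4093 V.

V_B ≈ 0.409 V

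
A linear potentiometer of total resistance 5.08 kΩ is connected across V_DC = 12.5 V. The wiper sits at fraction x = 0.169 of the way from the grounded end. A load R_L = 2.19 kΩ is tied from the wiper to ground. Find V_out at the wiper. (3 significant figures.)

The pot divides into 4.221 kΩ above the wiper and 0.8585 kΩ below.
R_L loads the lower segment: effective lower R = 0.6167 kΩ.
Then V_out = V_DC · 0.6167/(4.221 + 0.6167) = 1.593 V.
(Unloaded: V_out = x·V_DC = 2.11 V.)

V_out ≈ 1.59 V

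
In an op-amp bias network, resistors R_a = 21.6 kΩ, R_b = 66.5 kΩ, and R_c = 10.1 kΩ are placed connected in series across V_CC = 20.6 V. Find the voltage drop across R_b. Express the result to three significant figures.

Series total: ΣR = 21.6 + 66.5 + 10.1 = 98.20 kΩ.
Voltage divider: V = V_CC · (66.50 / 98.20) = 20.6 × 0.6772 = 13.95 V.

V ≈ 14.0 V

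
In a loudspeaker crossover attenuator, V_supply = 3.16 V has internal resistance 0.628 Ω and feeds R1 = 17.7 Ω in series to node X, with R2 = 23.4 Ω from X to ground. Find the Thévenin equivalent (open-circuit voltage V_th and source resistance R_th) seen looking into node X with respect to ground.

V_th ≈ 1.77 V, R_th ≈ 10.3 Ω

R1' = 0.628 + 17.7 = 18.33 Ω (source resistance + R1).
V_th is the unloaded tap voltage: V_supply · R2/(R1'+R2) = 3.16 × 0.5608 = 1.772 V.
Zeroing V_supply shorts the top of R1' to ground, so R_th = R1' ‖ R2 = 10.28 Ω.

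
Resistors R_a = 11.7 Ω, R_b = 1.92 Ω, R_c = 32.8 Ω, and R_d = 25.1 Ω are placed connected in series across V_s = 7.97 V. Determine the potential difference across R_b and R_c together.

ΣR = 11.7 + 1.92 + 32.8 + 25.1 = 71.52 Ω.
R_{R_b..R_c} = 1.92 + 32.8 = 34.72 Ω.
V = V_s · R/ΣR = 7.97 × 0.4855 = 3.869 V.

V ≈ 3.87 V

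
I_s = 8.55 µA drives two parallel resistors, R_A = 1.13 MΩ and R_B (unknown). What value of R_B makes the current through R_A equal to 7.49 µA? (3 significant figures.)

R_B ≈ 7.98 MΩ

Two-branch current divider: I_A = I_s · R_B/(R_A + R_B).
With f = 0.8760, R_B = R_A · f/(1−f) = 1.13 × 7.066 = 7.985 MΩ.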